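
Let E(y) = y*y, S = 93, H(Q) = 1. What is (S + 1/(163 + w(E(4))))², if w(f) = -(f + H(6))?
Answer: 184389241/21316 ≈ 8650.3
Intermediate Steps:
E(y) = y²
w(f) = -1 - f (w(f) = -(f + 1) = -(1 + f) = -1 - f)
(S + 1/(163 + w(E(4))))² = (93 + 1/(163 + (-1 - 1*4²)))² = (93 + 1/(163 + (-1 - 1*16)))² = (93 + 1/(163 + (-1 - 16)))² = (93 + 1/(163 - 17))² = (93 + 1/146)² = (13579/146)² = 184389241/21316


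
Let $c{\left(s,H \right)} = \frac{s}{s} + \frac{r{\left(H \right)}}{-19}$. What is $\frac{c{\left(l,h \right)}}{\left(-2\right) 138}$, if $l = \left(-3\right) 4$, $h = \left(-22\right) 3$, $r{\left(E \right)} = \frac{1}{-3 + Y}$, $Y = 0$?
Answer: $- \frac{29}{7866} \approx -0.0036868$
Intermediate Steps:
$r{\left(E \right)} = - \frac{1}{3}$ ($r{\left(E \right)} = \frac{1}{-3 + 0} = \frac{1}{-3} = - \frac{1}{3}$)
$h = -66$
$l = -12$
$c{\left(s,H \right)} = \frac{58}{57}$ ($c{\left(s,H \right)} = \frac{s}{s} - \frac{1}{3 \left(-19\right)} = 1 - - \frac{1}{57} = 1 + \frac{1}{57} = \frac{58}{57}$)
$\frac{c{\left(l,h \right)}}{\left(-2\right) 138} = \frac{58}{57 \left(\left(-2\right) 138\right)} = \frac{58}{57 \left(-276\right)} = \frac{58}{57} \left(- \frac{1}{276}\right) = - \frac{29}{7866}$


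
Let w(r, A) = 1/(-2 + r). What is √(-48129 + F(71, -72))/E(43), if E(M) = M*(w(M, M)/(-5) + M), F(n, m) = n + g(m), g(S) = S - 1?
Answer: 205*I*√48131/379002 ≈ 0.11867*I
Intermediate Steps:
g(S) = -1 + S
F(n, m) = -1 + m + n (F(n, m) = n + (-1 + m) = -1 + m + n)
E(M) = M*(M - 1/(5*(-2 + M))) (E(M) = M*(1/((-2 + M)*(-5)) + M) = M*(-⅕/(-2 + M) + M) = M*(-1/(5*(-2 + M)) + M) = M*(M - 1/(5*(-2 + M))))
√(-48129 + F(71, -72))/E(43) = √(-48129 + (-1 - 72 + 71))/(((⅕)*43*(-1 + 5*43*(-2 + 43))/(-2 + 43))) = √(-48129 - 2)/(((⅕)*43*(-1 + 5*43*41)/41)) = √(-48131)/(((⅕)*43*(1/41)*(-1 + 8815))) = (I*√48131)/(((⅕)*43*(1/41)*8814)) = (I*√48131)/(379002/205) = (I*√48131)*(205/379002) = 205*I*√48131/379002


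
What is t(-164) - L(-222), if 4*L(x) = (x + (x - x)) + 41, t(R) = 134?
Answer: 717/4 ≈ 179.25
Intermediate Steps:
L(x) = 41/4 + x/4 (L(x) = ((x + (x - x)) + 41)/4 = ((x + 0) + 41)/4 = (x + 41)/4 = (41 + x)/4 = 41/4 + x/4)
t(-164) - L(-222) = 134 - (41/4 + (¼)*(-222)) = 134 - (41/4 - 111/2) = 134 - 1*(-181/4) = 134 + 181/4 = 717/4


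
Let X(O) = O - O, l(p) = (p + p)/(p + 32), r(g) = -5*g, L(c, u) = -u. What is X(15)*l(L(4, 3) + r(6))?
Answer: 0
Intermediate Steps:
l(p) = 2*p/(32 + p) (l(p) = (2*p)/(32 + p) = 2*p/(32 + p))
X(O) = 0
X(15)*l(L(4, 3) + r(6)) = 0*(2*(-1*3 - 5*6)/(32 + (-1*3 - 5*6))) = 0*(2*(-3 - 30)/(32 + (-3 - 30))) = 0*(2*(-33)/(32 - 33)) = 0*(2*(-33)/(-1)) = 0*(2*(-33)*(-1)) = 0*66 = 0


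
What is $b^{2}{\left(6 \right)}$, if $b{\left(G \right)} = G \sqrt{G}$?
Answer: $216$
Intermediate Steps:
$b{\left(G \right)} = G^{\frac{3}{2}}$
$b^{2}{\left(6 \right)} = \left(6^{\frac{3}{2}}\right)^{2} = \left(6 \sqrt{6}\right)^{2} = 216$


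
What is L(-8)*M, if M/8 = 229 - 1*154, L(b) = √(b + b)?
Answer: 2400*I ≈ 2400.0*I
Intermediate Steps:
L(b) = √2*√b (L(b) = √(2*b) = √2*√b)
M = 600 (M = 8*(229 - 1*154) = 8*(229 - 154) = 8*75 = 600)
L(-8)*M = (√2*√(-8))*600 = (√2*(2*I*√2))*600 = (4*I)*600 = 2400*I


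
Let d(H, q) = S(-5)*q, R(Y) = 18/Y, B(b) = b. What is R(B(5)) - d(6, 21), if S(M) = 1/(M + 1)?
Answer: 177/20 ≈ 8.8500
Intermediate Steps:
S(M) = 1/(1 + M)
d(H, q) = -q/4 (d(H, q) = q/(1 - 5) = q/(-4) = -q/4)
R(B(5)) - d(6, 21) = 18/5 - (-1)*21/4 = 18*(1/5) - 1*(-21/4) = 18/5 + 21/4 = 177/20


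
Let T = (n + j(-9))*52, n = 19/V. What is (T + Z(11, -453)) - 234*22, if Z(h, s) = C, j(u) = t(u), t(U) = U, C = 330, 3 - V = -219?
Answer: -586252/111 ≈ -5281.5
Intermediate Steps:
V = 222 (V = 3 - 1*(-219) = 3 + 219 = 222)
n = 19/222 ≈ 0.085586
j(u) = u
Z(h, s) = 330
T = -51454/111 (T = (19/222 - 9)*52 = -1979/222*52 = -51454/111 ≈ -463.55)
(T + Z(11, -453)) - 234*22 = (-51454/111 + 330) - 234*22 = -14824/111 - 1*5148 = -14824/111 - 5148 = -586252/111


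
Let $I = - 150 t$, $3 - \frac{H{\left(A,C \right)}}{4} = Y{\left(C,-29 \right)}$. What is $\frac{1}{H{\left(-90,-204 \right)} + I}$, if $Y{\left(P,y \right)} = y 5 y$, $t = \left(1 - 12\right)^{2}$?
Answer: $- \frac{1}{34958} \approx -2.8606 \cdot 10^{-5}$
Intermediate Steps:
$t = 121$ ($t = \left(-11\right)^{2} = 121$)
$Y{\left(P,y \right)} = 5 y^{2}$ ($Y{\left(P,y \right)} = 5 y y = 5 y^{2}$)
$H{\left(A,C \right)} = -16808$ ($H{\left(A,C \right)} = 12 - 4 \cdot 5 \left(-29\right)^{2} = 12 - 4 \cdot 5 \cdot 841 = 12 - 16820 = -16808$)
$I = -18150$ ($I = \left(-150\right) 121 = -18150$)
$\frac{1}{H{\left(-90,-204 \right)} + I} = \frac{1}{-16808 - 18150} = \frac{1}{-34958} = - \frac{1}{34958}$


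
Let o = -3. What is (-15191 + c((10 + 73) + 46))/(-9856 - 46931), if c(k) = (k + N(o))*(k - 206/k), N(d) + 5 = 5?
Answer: -1244/56787 ≈ -0.021906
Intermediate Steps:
N(d) = 0 (N(d) = -5 + 5 = 0)
c(k) = k*(k - 206/k) (c(k) = (k + 0)*(k - 206/k) = k*(k - 206/k))
(-15191 + c((10 + 73) + 46))/(-9856 - 46931) = (-15191 + (-206 + ((10 + 73) + 46)²))/(-9856 - 46931) = (-15191 + (-206 + (83 + 46)²))/(-56787) = (-15191 + (-206 + 129²))*(-1/56787) = (-15191 + (-206 + 16641))*(-1/56787) = (-15191 + 16435)*(-1/56787) = 1244*(-1/56787) = -1244/56787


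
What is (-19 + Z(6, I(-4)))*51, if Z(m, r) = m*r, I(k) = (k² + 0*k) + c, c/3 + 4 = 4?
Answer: 3927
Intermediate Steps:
c = 0 (c = -12 + 3*4 = -12 + 12 = 0)
I(k) = k² (I(k) = (k² + 0*k) + 0 = (k² + 0) + 0 = k² + 0 = k²)
(-19 + Z(6, I(-4)))*51 = (-19 + 6*(-4)²)*51 = (-19 + 6*16)*51 = (-19 + 96)*51 = 77*51 = 3927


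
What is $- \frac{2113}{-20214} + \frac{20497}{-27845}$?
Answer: $- \frac{355489873}{562858830} \approx -0.63158$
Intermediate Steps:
$- \frac{2113}{-20214} + \frac{20497}{-27845} = \left(-2113\right) \left(- \frac{1}{20214}\right) + 20497 \left(- \frac{1}{27845}\right) = \frac{2113}{20214} - \frac{20497}{27845} = - \frac{355489873}{562858830}$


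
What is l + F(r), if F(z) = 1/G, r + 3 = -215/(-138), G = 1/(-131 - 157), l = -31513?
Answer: -31801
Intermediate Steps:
G = -1/288 (G = 1/(-288) = -1/288 ≈ -0.0034722)
r = -199/138 (r = -3 - 215/(-138) = -3 - 215*(-1/138) = -3 + 215/138 = -199/138 ≈ -1.4420)
F(z) = -288 (F(z) = 1/(-1/288) = -288)
l + F(r) = -31513 - 288 = -31801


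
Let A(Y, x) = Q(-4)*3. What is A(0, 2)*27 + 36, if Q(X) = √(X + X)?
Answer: 36 + 162*I*√2 ≈ 36.0 + 229.1*I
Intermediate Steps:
Q(X) = √2*√X (Q(X) = √(2*X) = √2*√X)
A(Y, x) = 6*I*√2 (A(Y, x) = (√2*√(-4))*3 = (√2*(2*I))*3 = (2*I*√2)*3 = 6*I*√2)
A(0, 2)*27 + 36 = (6*I*√2)*27 + 36 = 162*I*√2 + 36 = 36 + 162*I*√2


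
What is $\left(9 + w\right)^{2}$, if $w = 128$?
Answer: $18769$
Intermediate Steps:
$\left(9 + w\right)^{2} = \left(9 + 128\right)^{2} = 137^{2} = 18769$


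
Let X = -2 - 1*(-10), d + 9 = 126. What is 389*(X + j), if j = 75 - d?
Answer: -13226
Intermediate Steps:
d = 117 (d = -9 + 126 = 117)
X = 8 (X = -2 + 10 = 8)
j = -42 (j = 75 - 1*117 = 75 - 117 = -42)
389*(X + j) = 389*(8 - 42) = 389*(-34) = -13226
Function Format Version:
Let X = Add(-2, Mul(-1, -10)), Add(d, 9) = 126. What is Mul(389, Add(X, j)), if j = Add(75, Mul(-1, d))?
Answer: -13226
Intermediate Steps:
d = 117 (d = Add(-9, 126) = 117)
X = 8 (X = Add(-2, 10) = 8)
j = -42 (j = Add(75, Mul(-1, 117)) = Add(75, -117) = -42)
Mul(389, Add(X, j)) = Mul(389, Add(8, -42)) = Mul(389, -34) = -13226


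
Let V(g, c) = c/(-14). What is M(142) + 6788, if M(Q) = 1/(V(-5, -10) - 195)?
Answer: 9231673/1360 ≈ 6788.0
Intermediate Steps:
V(g, c) = -c/14 (V(g, c) = c*(-1/14) = -c/14)
M(Q) = -7/1360 (M(Q) = 1/(-1/14*(-10) - 195) = 1/(5/7 - 195) = 1/(-1360/7) = -7/1360)
M(142) + 6788 = -7/1360 + 6788 = 9231673/1360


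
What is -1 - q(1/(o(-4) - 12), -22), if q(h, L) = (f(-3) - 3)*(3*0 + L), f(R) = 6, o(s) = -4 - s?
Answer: 65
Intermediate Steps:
q(h, L) = 3*L (q(h, L) = (6 - 3)*(3*0 + L) = 3*(0 + L) = 3*L)
-1 - q(1/(o(-4) - 12), -22) = -1 - 3*(-22) = -1 - 1*(-66) = -1 + 66 = 65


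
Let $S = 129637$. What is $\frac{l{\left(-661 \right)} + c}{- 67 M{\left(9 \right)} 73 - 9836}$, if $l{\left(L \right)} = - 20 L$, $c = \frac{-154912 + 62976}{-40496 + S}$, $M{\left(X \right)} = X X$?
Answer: $- \frac{12948924}{397712857} \approx -0.032559$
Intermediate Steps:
$M{\left(X \right)} = X^{2}$
$c = - \frac{7072}{6857}$ ($c = \frac{-154912 + 62976}{-40496 + 129637} = - \frac{91936}{89141} = \left(-91936\right) \frac{1}{89141} = - \frac{7072}{6857} \approx -1.0314$)
$\frac{l{\left(-661 \right)} + c}{- 67 M{\left(9 \right)} 73 - 9836} = \frac{\left(-20\right) \left(-661\right) - \frac{7072}{6857}}{- 67 \cdot 9^{2} \cdot 73 - 9836} = \frac{13220 - \frac{7072}{6857}}{\left(-67\right) 81 \cdot 73 - 9836} = \frac{90642468}{6857 \left(\left(-5427\right) 73 - 9836\right)} = \frac{90642468}{6857 \left(-396171 - 9836\right)} = \frac{90642468}{6857 \left(-406007\right)} = \frac{90642468}{6857} \left(- \frac{1}{406007}\right) = - \frac{12948924}{397712857}$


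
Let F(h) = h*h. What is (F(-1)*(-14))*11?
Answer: -154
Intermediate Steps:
F(h) = h**2
(F(-1)*(-14))*11 = ((-1)**2*(-14))*11 = (1*(-14))*11 = -14*11 = -154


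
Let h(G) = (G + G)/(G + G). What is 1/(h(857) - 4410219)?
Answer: -1/4410218 ≈ -2.2675e-7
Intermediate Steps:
h(G) = 1 (h(G) = (2*G)/((2*G)) = (2*G)*(1/(2*G)) = 1)
1/(h(857) - 4410219) = 1/(1 - 4410219) = 1/(-4410218) = -1/4410218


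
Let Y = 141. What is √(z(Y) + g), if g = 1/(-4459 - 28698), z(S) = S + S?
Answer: √310027001861/33157 ≈ 16.793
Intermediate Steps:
z(S) = 2*S
g = -1/33157 (g = 1/(-33157) = -1/33157 ≈ -3.0160e-5)
√(z(Y) + g) = √(2*141 - 1/33157) = √(282 - 1/33157) = √(9350273/33157) = √310027001861/33157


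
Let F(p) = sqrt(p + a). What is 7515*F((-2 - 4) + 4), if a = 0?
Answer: 7515*I*sqrt(2) ≈ 10628.0*I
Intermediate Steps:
F(p) = sqrt(p) (F(p) = sqrt(p + 0) = sqrt(p))
7515*F((-2 - 4) + 4) = 7515*sqrt((-2 - 4) + 4) = 7515*sqrt(-6 + 4) = 7515*sqrt(-2) = 7515*(I*sqrt(2)) = 7515*I*sqrt(2)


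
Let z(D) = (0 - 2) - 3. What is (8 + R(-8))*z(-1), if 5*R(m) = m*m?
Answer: -104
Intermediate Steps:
z(D) = -5 (z(D) = -2 - 3 = -5)
R(m) = m**2/5 (R(m) = (m*m)/5 = m**2/5)
(8 + R(-8))*z(-1) = (8 + (1/5)*(-8)**2)*(-5) = (8 + (1/5)*64)*(-5) = (8 + 64/5)*(-5) = (104/5)*(-5) = -104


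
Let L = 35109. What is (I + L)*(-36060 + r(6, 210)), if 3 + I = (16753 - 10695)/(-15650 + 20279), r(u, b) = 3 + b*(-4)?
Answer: -1998731791868/1543 ≈ -1.2954e+9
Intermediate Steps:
r(u, b) = 3 - 4*b
I = -7829/4629 (I = -3 + (16753 - 10695)/(-15650 + 20279) = -3 + 6058/4629 = -7829/4629 ≈ -1.6913)
(I + L)*(-36060 + r(6, 210)) = (-7829/4629 + 35109)*(-36060 + (3 - 4*210)) = 162511732*(-36060 + (3 - 840))/4629 = 162511732*(-36060 - 837)/4629 = (162511732/4629)*(-36897) = -1998731791868/1543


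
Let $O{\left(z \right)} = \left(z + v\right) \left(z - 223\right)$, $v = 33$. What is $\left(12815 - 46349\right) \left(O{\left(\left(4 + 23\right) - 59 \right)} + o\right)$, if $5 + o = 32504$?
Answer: $-1081270296$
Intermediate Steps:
$o = 32499$ ($o = -5 + 32504 = 32499$)
$O{\left(z \right)} = \left(-223 + z\right) \left(33 + z\right)$ ($O{\left(z \right)} = \left(z + 33\right) \left(z - 223\right) = \left(33 + z\right) \left(-223 + z\right) = \left(-223 + z\right) \left(33 + z\right)$)
$\left(12815 - 46349\right) \left(O{\left(\left(4 + 23\right) - 59 \right)} + o\right) = \left(12815 - 46349\right) \left(\left(-7359 + \left(\left(4 + 23\right) - 59\right)^{2} - 190 \left(\left(4 + 23\right) - 59\right)\right) + 32499\right) = - 33534 \left(\left(-7359 + \left(27 - 59\right)^{2} - 190 \left(27 - 59\right)\right) + 32499\right) = - 33534 \left(\left(-7359 + \left(-32\right)^{2} - -6080\right) + 32499\right) = - 33534 \left(\left(-7359 + 1024 + 6080\right) + 32499\right) = - 33534 \left(-255 + 32499\right) = \left(-33534\right) 32244 = -1081270296$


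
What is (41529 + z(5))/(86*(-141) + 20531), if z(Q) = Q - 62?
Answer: 41472/8405 ≈ 4.9342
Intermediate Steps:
z(Q) = -62 + Q
(41529 + z(5))/(86*(-141) + 20531) = (41529 + (-62 + 5))/(86*(-141) + 20531) = (41529 - 57)/(-12126 + 20531) = 41472/8405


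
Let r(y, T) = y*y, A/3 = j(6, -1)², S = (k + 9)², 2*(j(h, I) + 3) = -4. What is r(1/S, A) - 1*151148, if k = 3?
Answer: -3134204927/20736 ≈ -1.5115e+5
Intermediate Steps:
j(h, I) = -5 (j(h, I) = -3 + (½)*(-4) = -3 - 2 = -5)
S = 144 (S = (3 + 9)² = 12² = 144)
A = 75 (A = 3*(-5)² = 3*25 = 75)
r(y, T) = y²
r(1/S, A) - 1*151148 = (1/144)² - 1*151148 = (1/144)² - 151148 = 1/20736 - 151148 = -3134204927/20736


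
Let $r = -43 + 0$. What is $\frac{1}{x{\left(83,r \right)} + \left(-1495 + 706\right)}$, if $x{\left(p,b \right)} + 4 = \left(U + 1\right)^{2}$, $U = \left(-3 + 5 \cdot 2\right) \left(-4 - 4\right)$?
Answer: $\frac{1}{2232} \approx 0.00044803$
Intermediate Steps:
$r = -43$
$U = -56$ ($U = \left(-3 + 10\right) \left(-8\right) = 7 \left(-8\right) = -56$)
$x{\left(p,b \right)} = 3021$ ($x{\left(p,b \right)} = -4 + \left(-56 + 1\right)^{2} = -4 + \left(-55\right)^{2} = -4 + 3025 = 3021$)
$\frac{1}{x{\left(83,r \right)} + \left(-1495 + 706\right)} = \frac{1}{3021 + \left(-1495 + 706\right)} = \frac{1}{3021 - 789} = \frac{1}{2232}$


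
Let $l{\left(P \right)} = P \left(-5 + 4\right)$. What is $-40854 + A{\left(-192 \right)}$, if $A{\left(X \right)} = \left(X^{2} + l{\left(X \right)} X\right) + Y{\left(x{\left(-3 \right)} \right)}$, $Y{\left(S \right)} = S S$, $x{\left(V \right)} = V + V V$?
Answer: $-40818$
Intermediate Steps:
$x{\left(V \right)} = V + V^{2}$
$Y{\left(S \right)} = S^{2}$
$l{\left(P \right)} = - P$ ($l{\left(P \right)} = P \left(-1\right) = - P$)
$A{\left(X \right)} = 36$ ($A{\left(X \right)} = \left(X^{2} + - X X\right) + \left(- 3 \left(1 - 3\right)\right)^{2} = \left(X^{2} - X^{2}\right) + \left(\left(-3\right) \left(-2\right)\right)^{2} = 0 + 6^{2} = 0 + 36 = 36$)
$-40854 + A{\left(-192 \right)} = -40854 + 36 = -40818$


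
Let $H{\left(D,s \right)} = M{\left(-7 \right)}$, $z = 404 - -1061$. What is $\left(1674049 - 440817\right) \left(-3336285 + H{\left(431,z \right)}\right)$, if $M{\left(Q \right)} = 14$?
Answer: $-4114396157872$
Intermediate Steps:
$z = 1465$ ($z = 404 + 1061 = 1465$)
$H{\left(D,s \right)} = 14$
$\left(1674049 - 440817\right) \left(-3336285 + H{\left(431,z \right)}\right) = \left(1674049 - 440817\right) \left(-3336285 + 14\right) = 1233232 \left(-3336271\right) = -4114396157872$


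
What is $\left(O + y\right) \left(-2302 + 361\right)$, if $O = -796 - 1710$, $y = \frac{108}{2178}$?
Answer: $\frac{588550020}{121} \approx 4.864 \cdot 10^{6}$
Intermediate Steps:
$y = \frac{6}{121}$ ($y = 108 \cdot \frac{1}{2178} = \frac{6}{121} \approx 0.049587$)
$O = -2506$ ($O = -796 - 1710 = -2506$)
$\left(O + y\right) \left(-2302 + 361\right) = \left(-2506 + \frac{6}{121}\right) \left(-2302 + 361\right) = \left(- \frac{303220}{121}\right) \left(-1941\right) = \frac{588550020}{121}$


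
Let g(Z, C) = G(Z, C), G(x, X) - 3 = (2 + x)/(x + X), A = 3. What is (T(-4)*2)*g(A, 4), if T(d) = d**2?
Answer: 832/7 ≈ 118.86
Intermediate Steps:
G(x, X) = 3 + (2 + x)/(X + x) (G(x, X) = 3 + (2 + x)/(x + X) = 3 + (2 + x)/(X + x))
g(Z, C) = (2 + 3*C + 4*Z)/(C + Z)
(T(-4)*2)*g(A, 4) = ((-4)**2*2)*((2 + 3*4 + 4*3)/(4 + 3)) = (16*2)*((2 + 12 + 12)/7) = 32*((1/7)*26) = 32*(26/7) = 832/7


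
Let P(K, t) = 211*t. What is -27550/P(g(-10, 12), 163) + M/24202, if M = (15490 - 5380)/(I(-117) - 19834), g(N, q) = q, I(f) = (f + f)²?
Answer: -11642211554485/14534176458946 ≈ -0.80102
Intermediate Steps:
I(f) = 4*f² (I(f) = (2*f)² = 4*f²)
M = 5055/17461 (M = (15490 - 5380)/(4*(-117)² - 19834) = 10110/(4*13689 - 19834) = 10110/(54756 - 19834) = 10110/34922 = 10110*(1/34922) = 5055/17461 ≈ 0.28950)
-27550/P(g(-10, 12), 163) + M/24202 = -27550/(211*163) + (5055/17461)/24202 = -27550/34393 + (5055/17461)*(1/24202) = -27550*1/34393 + 5055/422591122 = -27550/34393 + 5055/422591122 = -11642211554485/14534176458946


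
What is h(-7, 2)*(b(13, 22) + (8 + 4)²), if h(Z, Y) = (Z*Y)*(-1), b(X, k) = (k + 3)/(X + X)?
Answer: 26383/13 ≈ 2029.5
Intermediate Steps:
b(X, k) = (3 + k)/(2*X) (b(X, k) = (3 + k)/((2*X)) = (3 + k)*(1/(2*X)) = (3 + k)/(2*X))
h(Z, Y) = -Y*Z (h(Z, Y) = (Y*Z)*(-1) = -Y*Z)
h(-7, 2)*(b(13, 22) + (8 + 4)²) = (-1*2*(-7))*((½)*(3 + 22)/13 + (8 + 4)²) = 14*((½)*(1/13)*25 + 12²) = 14*(25/26 + 144) = 14*(3769/26) = 26383/13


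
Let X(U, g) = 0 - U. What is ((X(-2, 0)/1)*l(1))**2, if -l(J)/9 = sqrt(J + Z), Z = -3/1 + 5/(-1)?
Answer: -2268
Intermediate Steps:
X(U, g) = -U
Z = -8 (Z = -3*1 + 5*(-1) = -3 - 5 = -8)
l(J) = -9*sqrt(-8 + J) (l(J) = -9*sqrt(J - 8) = -9*sqrt(-8 + J))
((X(-2, 0)/1)*l(1))**2 = ((-1*(-2)/1)*(-9*sqrt(-8 + 1)))**2 = ((2*1)*(-9*I*sqrt(7)))**2 = (2*(-9*I*sqrt(7)))**2 = (-18*I*sqrt(7))**2 = -2268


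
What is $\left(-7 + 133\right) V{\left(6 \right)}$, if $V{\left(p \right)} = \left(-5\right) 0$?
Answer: $0$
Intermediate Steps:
$V{\left(p \right)} = 0$
$\left(-7 + 133\right) V{\left(6 \right)} = \left(-7 + 133\right) 0 = 126 \cdot 0 = 0$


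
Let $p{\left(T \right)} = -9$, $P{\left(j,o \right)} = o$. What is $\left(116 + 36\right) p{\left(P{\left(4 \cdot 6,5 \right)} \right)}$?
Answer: $-1368$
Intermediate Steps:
$\left(116 + 36\right) p{\left(P{\left(4 \cdot 6,5 \right)} \right)} = \left(116 + 36\right) \left(-9\right) = 152 \left(-9\right) = -1368$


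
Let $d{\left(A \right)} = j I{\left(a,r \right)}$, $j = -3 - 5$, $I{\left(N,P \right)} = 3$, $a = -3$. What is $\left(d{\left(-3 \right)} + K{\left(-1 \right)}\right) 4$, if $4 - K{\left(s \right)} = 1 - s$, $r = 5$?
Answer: $-88$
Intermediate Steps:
$j = -8$
$K{\left(s \right)} = 3 + s$ ($K{\left(s \right)} = 4 - \left(1 - s\right) = 4 + \left(-1 + s\right) = 3 + s$)
$d{\left(A \right)} = -24$ ($d{\left(A \right)} = \left(-8\right) 3 = -24$)
$\left(d{\left(-3 \right)} + K{\left(-1 \right)}\right) 4 = \left(-24 + \left(3 - 1\right)\right) 4 = \left(-24 + 2\right) 4 = \left(-22\right) 4 = -88$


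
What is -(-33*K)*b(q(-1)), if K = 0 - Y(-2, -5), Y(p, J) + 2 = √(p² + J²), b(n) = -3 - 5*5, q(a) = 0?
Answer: -1848 + 924*√29 ≈ 3127.9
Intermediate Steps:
b(n) = -28 (b(n) = -3 - 25 = -28)
Y(p, J) = -2 + √(J² + p²) (Y(p, J) = -2 + √(p² + J²) = -2 + √(J² + p²))
K = 2 - √29 (K = 0 - (-2 + √((-5)² + (-2)²)) = 0 - (-2 + √(25 + 4)) = 0 - (-2 + √29) = 0 + (2 - √29) = 2 - √29 ≈ -3.3852)
-(-33*K)*b(q(-1)) = -(-33*(2 - √29))*(-28) = -(-66 + 33*√29)*(-28) = -(1848 - 924*√29) = -1848 + 924*√29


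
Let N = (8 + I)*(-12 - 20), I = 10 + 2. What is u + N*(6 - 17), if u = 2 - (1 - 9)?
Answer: 7050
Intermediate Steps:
I = 12
N = -640 (N = (8 + 12)*(-12 - 20) = 20*(-32) = -640)
u = 10 (u = 2 - 1*(-8) = 2 + 8 = 10)
u + N*(6 - 17) = 10 - 640*(6 - 17) = 10 - 640*(-11) = 10 + 7040 = 7050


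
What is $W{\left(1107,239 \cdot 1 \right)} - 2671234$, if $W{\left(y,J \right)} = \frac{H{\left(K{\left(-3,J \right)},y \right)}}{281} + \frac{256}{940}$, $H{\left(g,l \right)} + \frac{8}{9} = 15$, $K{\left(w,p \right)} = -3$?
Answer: $- \frac{1587554243009}{594315} \approx -2.6712 \cdot 10^{6}$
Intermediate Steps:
$H{\left(g,l \right)} = \frac{127}{9}$ ($H{\left(g,l \right)} = - \frac{8}{9} + 15 = \frac{127}{9}$)
$W{\left(y,J \right)} = \frac{191701}{594315}$ ($W{\left(y,J \right)} = \frac{127}{9 \cdot 281} + \frac{256}{940} = \frac{127}{9} \cdot \frac{1}{281} + 256 \cdot \frac{1}{940} = \frac{127}{2529} + \frac{64}{235} = \frac{191701}{594315}$)
$W{\left(1107,239 \cdot 1 \right)} - 2671234 = \frac{191701}{594315} - 2671234 = - \frac{1587554243009}{594315}$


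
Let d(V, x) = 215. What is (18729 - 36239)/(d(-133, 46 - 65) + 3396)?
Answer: -17510/3611 ≈ -4.8491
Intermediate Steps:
(18729 - 36239)/(d(-133, 46 - 65) + 3396) = (18729 - 36239)/(215 + 3396) = -17510/3611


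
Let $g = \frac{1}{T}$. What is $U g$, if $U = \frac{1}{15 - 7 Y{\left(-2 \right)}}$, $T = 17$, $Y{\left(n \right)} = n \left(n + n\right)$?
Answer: $- \frac{1}{697} \approx -0.0014347$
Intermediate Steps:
$Y{\left(n \right)} = 2 n^{2}$ ($Y{\left(n \right)} = n 2 n = 2 n^{2}$)
$U = - \frac{1}{41}$ ($U = \frac{1}{15 - 7 \cdot 2 \left(-2\right)^{2}} = \frac{1}{15 - 7 \cdot 2 \cdot 4} = \frac{1}{15 - 56} = \frac{1}{-41} = - \frac{1}{41} \approx -0.02439$)
$g = \frac{1}{17} \approx 0.058824$
$U g = \left(- \frac{1}{41}\right) \frac{1}{17} = - \frac{1}{697}$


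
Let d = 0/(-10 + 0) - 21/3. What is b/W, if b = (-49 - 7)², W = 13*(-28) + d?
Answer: -448/53 ≈ -8.4528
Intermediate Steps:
d = -7 (d = 0/(-10) - 21*⅓ = 0*(-⅒) - 7 = 0 - 7 = -7)
W = -371 (W = 13*(-28) - 7 = -364 - 7 = -371)
b = 3136 (b = (-56)² = 3136)
b/W = 3136/(-371) = 3136*(-1/371) = -448/53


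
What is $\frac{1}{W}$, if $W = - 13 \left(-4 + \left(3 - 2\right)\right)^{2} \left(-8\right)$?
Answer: $\frac{1}{936} \approx 0.0010684$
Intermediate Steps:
$W = 936$ ($W = - 13 \left(-4 + \left(3 - 2\right)\right)^{2} \left(-8\right) = - 13 \left(-4 + 1\right)^{2} \left(-8\right) = - 13 \left(-3\right)^{2} \left(-8\right) = \left(-13\right) 9 \left(-8\right) = \left(-117\right) \left(-8\right) = 936$)
$\frac{1}{W} = \frac{1}{936}$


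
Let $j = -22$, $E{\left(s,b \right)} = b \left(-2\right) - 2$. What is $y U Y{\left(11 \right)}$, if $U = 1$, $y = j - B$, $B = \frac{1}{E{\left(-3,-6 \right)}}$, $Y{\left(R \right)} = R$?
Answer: $- \frac{2431}{10} \approx -243.1$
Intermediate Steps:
$E{\left(s,b \right)} = -2 - 2 b$ ($E{\left(s,b \right)} = - 2 b - 2 = -2 - 2 b$)
$B = \frac{1}{10}$ ($B = \frac{1}{-2 - -12} = \frac{1}{-2 + 12} = \frac{1}{10} \approx 0.1$)
$y = - \frac{221}{10}$ ($y = -22 - \frac{1}{10} = - \frac{221}{10} \approx -22.1$)
$y U Y{\left(11 \right)} = \left(- \frac{221}{10}\right) 1 \cdot 11 = \left(- \frac{221}{10}\right) 11 = - \frac{2431}{10}$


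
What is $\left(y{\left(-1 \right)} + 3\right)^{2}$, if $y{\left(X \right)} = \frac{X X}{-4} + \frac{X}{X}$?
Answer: $\frac{225}{16} \approx 14.063$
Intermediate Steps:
$y{\left(X \right)} = 1 - \frac{X^{2}}{4}$ ($y{\left(X \right)} = X^{2} \left(- \frac{1}{4}\right) + 1 = - \frac{X^{2}}{4} + 1 = 1 - \frac{X^{2}}{4}$)
$\left(y{\left(-1 \right)} + 3\right)^{2} = \left(\left(1 - \frac{\left(-1\right)^{2}}{4}\right) + 3\right)^{2} = \left(\left(1 - \frac{1}{4}\right) + 3\right)^{2} = \left(\frac{3}{4} + 3\right)^{2} = \left(\frac{15}{4}\right)^{2} = \frac{225}{16}$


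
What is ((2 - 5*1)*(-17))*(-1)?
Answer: -51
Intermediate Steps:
((2 - 5*1)*(-17))*(-1) = ((2 - 5)*(-17))*(-1) = -3*(-17)*(-1) = 51*(-1) = -51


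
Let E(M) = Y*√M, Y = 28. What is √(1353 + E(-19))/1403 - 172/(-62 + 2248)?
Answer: -86/1093 + √(1353 + 28*I*√19)/1403 ≈ -0.052438 + 0.0011813*I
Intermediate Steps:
E(M) = 28*√M
√(1353 + E(-19))/1403 - 172/(-62 + 2248) = √(1353 + 28*√(-19))/1403 - 172/(-62 + 2248) = √(1353 + 28*(I*√19))*(1/1403) - 172/2186 = √(1353 + 28*I*√19)*(1/1403) - 172*1/2186 = √(1353 + 28*I*√19)/1403 - 86/1093 = -86/1093 + √(1353 + 28*I*√19)/1403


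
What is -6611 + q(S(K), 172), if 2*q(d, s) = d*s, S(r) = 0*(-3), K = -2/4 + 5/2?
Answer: -6611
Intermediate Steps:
K = 2 (K = -2*1/4 + 5*(1/2) = -1/2 + 5/2 = 2)
S(r) = 0
q(d, s) = d*s/2 (q(d, s) = (d*s)/2 = d*s/2)
-6611 + q(S(K), 172) = -6611 + (1/2)*0*172 = -6611 + 0 = -6611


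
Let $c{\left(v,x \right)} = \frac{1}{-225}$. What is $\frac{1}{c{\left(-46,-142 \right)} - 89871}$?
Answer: $- \frac{225}{20220976} \approx -1.1127 \cdot 10^{-5}$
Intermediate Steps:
$c{\left(v,x \right)} = - \frac{1}{225}$
$\frac{1}{c{\left(-46,-142 \right)} - 89871} = \frac{1}{- \frac{1}{225} - 89871} = \frac{1}{- \frac{20220976}{225}} = - \frac{225}{20220976}$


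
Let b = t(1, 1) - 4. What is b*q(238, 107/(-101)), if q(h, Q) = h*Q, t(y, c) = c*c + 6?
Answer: -76398/101 ≈ -756.42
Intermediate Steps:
t(y, c) = 6 + c² (t(y, c) = c² + 6 = 6 + c²)
q(h, Q) = Q*h
b = 3 (b = (6 + 1²) - 4 = (6 + 1) - 4 = 7 - 4 = 3)
b*q(238, 107/(-101)) = 3*((107/(-101))*238) = 3*((107*(-1/101))*238) = 3*(-107/101*238) = 3*(-25466/101) = -76398/101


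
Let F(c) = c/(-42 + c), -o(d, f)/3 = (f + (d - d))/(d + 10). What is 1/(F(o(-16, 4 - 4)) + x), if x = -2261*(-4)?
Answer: 1/9044 ≈ 0.00011057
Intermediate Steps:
o(d, f) = -3*f/(10 + d) (o(d, f) = -3*(f + (d - d))/(d + 10) = -3*(f + 0)/(10 + d) = -3*f/(10 + d))
x = 9044
1/(F(o(-16, 4 - 4)) + x) = 1/((-3*(4 - 4)/(10 - 16))/(-42 - 3*(4 - 4)/(10 - 16)) + 9044) = 1/((-3*0/(-6))/(-42 - 3*0/(-6)) + 9044) = 1/((-3*0*(-1/6))/(-42 - 3*0*(-1/6)) + 9044) = 1/(0/(-42 + 0) + 9044) = 1/(0/(-42) + 9044) = 1/(0*(-1/42) + 9044) = 1/(0 + 9044) = 1/9044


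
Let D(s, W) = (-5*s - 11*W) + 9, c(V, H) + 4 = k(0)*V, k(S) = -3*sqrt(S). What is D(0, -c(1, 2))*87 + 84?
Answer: -2961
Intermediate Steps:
c(V, H) = -4 (c(V, H) = -4 + (-3*sqrt(0))*V = -4 + (-3*0)*V = -4 + 0*V = -4 + 0 = -4)
D(s, W) = 9 - 11*W - 5*s (D(s, W) = (-11*W - 5*s) + 9 = 9 - 11*W - 5*s)
D(0, -c(1, 2))*87 + 84 = (9 - (-11)*(-4) - 5*0)*87 + 84 = (9 - 11*4 + 0)*87 + 84 = (9 - 44 + 0)*87 + 84 = -35*87 + 84 = -3045 + 84 = -2961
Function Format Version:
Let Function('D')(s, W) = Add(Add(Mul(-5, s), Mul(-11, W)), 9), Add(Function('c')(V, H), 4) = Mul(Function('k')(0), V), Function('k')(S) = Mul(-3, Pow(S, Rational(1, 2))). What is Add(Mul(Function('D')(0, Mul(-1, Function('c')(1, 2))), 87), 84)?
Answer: -2961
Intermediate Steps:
Function('c')(V, H) = -4 (Function('c')(V, H) = Add(-4, Mul(Mul(-3, Pow(0, Rational(1, 2))), V)) = Add(-4, Mul(Mul(-3, 0), V)) = Add(-4, Mul(0, V)) = Add(-4, 0) = -4)
Function('D')(s, W) = Add(9, Mul(-11, W), Mul(-5, s)) (Function('D')(s, W) = Add(Add(Mul(-11, W), Mul(-5, s)), 9) = Add(9, Mul(-11, W), Mul(-5, s)))
Add(Mul(Function('D')(0, Mul(-1, Function('c')(1, 2))), 87), 84) = Add(Mul(Add(9, Mul(-11, Mul(-1, -4)), Mul(-5, 0)), 87), 84) = Add(Mul(Add(9, Mul(-11, 4), 0), 87), 84) = Add(Mul(Add(9, -44, 0), 87), 84) = Add(Mul(-35, 87), 84) = Add(-3045, 84) = -2961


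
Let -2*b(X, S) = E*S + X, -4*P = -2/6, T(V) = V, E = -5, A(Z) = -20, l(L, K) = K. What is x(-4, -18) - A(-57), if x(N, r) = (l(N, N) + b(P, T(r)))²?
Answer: 1396849/576 ≈ 2425.1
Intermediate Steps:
P = 1/12 (P = -(-1)/(2*6) = -¼*(-⅓) = 1/12 ≈ 0.083333)
b(X, S) = -X/2 + 5*S/2 (b(X, S) = -(-5*S + X)/2 = -(X - 5*S)/2 = -X/2 + 5*S/2)
x(N, r) = (-1/24 + N + 5*r/2)² (x(N, r) = (N + (-½*1/12 + 5*r/2))² = (N + (-1/24 + 5*r/2))² = (-1/24 + N + 5*r/2)²)
x(-4, -18) - A(-57) = (-1 + 24*(-4) + 60*(-18))²/576 - 1*(-20) = (-1 - 96 - 1080)²/576 + 20 = (1/576)*(-1177)² + 20 = (1/576)*1385329 + 20 = 1385329/576 + 20 = 1396849/576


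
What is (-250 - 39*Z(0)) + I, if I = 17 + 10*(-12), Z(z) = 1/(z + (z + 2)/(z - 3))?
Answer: -589/2 ≈ -294.50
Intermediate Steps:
Z(z) = 1/(z + (2 + z)/(-3 + z))
I = -103 (I = 17 - 120 = -103)
(-250 - 39*Z(0)) + I = (-250 - 39*(-3 + 0)/(2 + 0² - 2*0)) - 103 = (-250 - 39*(-3)/(2 + 0 + 0)) - 103 = (-250 - 39*(-3)/2) - 103 = (-250 - 39*(-3/2)) - 103 = (-250 + 117/2) - 103 = -383/2 - 103 = -589/2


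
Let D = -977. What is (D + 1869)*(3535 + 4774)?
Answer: 7411628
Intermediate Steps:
(D + 1869)*(3535 + 4774) = (-977 + 1869)*(3535 + 4774) = 892*8309 = 7411628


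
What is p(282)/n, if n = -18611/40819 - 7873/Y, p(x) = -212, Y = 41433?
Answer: 179272884462/546238775 ≈ 328.20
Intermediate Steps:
n = -1092477550/1691253627 (n = -18611/40819 - 7873/41433 = -1092477550/1691253627 ≈ -0.64596)
p(282)/n = -212/(-1092477550/1691253627) = -212*(-1691253627/1092477550) = 179272884462/546238775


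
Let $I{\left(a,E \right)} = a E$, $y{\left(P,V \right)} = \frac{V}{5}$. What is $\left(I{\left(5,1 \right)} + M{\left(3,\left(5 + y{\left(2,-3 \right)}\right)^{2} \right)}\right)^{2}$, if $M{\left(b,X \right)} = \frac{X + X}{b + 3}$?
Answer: $\frac{737881}{5625} \approx 131.18$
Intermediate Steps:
$y{\left(P,V \right)} = \frac{V}{5}$ ($y{\left(P,V \right)} = V \frac{1}{5} = \frac{V}{5}$)
$M{\left(b,X \right)} = \frac{2 X}{3 + b}$
$I{\left(a,E \right)} = E a$
$\left(I{\left(5,1 \right)} + M{\left(3,\left(5 + y{\left(2,-3 \right)}\right)^{2} \right)}\right)^{2} = \left(1 \cdot 5 + \frac{2 \left(5 + \frac{1}{5} \left(-3\right)\right)^{2}}{3 + 3}\right)^{2} = \left(5 + \frac{2 \left(5 - \frac{3}{5}\right)^{2}}{6}\right)^{2} = \left(5 + 2 \left(\frac{22}{5}\right)^{2} \cdot \frac{1}{6}\right)^{2} = \left(5 + 2 \cdot \frac{484}{25} \cdot \frac{1}{6}\right)^{2} = \left(5 + \frac{484}{75}\right)^{2} = \left(\frac{859}{75}\right)^{2} = \frac{737881}{5625}$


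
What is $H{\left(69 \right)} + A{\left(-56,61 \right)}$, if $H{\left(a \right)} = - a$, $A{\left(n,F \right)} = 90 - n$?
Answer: $77$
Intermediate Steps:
$H{\left(69 \right)} + A{\left(-56,61 \right)} = \left(-1\right) 69 + \left(90 - -56\right) = -69 + \left(90 + 56\right) = -69 + 146 = 77$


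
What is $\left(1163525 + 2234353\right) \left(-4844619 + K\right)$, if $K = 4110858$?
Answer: $-2493230359158$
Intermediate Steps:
$\left(1163525 + 2234353\right) \left(-4844619 + K\right) = \left(1163525 + 2234353\right) \left(-4844619 + 4110858\right) = 3397878 \left(-733761\right) = -2493230359158$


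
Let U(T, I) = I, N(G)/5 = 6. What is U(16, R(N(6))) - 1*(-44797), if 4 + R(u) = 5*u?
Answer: 44943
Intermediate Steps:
N(G) = 30 (N(G) = 5*6 = 30)
R(u) = -4 + 5*u
U(16, R(N(6))) - 1*(-44797) = (-4 + 5*30) - 1*(-44797) = (-4 + 150) + 44797 = 146 + 44797 = 44943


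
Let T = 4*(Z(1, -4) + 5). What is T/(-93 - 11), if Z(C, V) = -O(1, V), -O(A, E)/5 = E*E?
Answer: -85/26 ≈ -3.2692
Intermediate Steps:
O(A, E) = -5*E² (O(A, E) = -5*E*E = -5*E²)
Z(C, V) = 5*V² (Z(C, V) = -(-5)*V² = 5*V²)
T = 340 (T = 4*(5*(-4)² + 5) = 4*(5*16 + 5) = 4*(80 + 5) = 4*85 = 340)
T/(-93 - 11) = 340/(-93 - 11) = 340/(-104) = -1/104*340 = -85/26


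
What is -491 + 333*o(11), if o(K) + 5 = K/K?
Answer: -1823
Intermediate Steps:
o(K) = -4 (o(K) = -5 + K/K = -5 + 1 = -4)
-491 + 333*o(11) = -491 + 333*(-4) = -491 - 1332 = -1823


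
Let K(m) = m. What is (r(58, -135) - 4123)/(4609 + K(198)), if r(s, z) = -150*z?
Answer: 16127/4807 ≈ 3.3549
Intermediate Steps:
(r(58, -135) - 4123)/(4609 + K(198)) = (-150*(-135) - 4123)/(4609 + 198) = (20250 - 4123)/4807 = 16127*(1/4807) = 16127/4807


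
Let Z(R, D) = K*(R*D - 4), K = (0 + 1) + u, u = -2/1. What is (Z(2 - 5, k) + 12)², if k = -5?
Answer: 1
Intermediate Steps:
u = -2 (u = -2*1 = -2)
K = -1 (K = (0 + 1) - 2 = 1 - 2 = -1)
Z(R, D) = 4 - D*R (Z(R, D) = -(R*D - 4) = -(D*R - 4) = -(-4 + D*R) = 4 - D*R)
(Z(2 - 5, k) + 12)² = ((4 - 1*(-5)*(2 - 5)) + 12)² = ((4 - 1*(-5)*(-3)) + 12)² = ((4 - 15) + 12)² = (-11 + 12)² = 1² = 1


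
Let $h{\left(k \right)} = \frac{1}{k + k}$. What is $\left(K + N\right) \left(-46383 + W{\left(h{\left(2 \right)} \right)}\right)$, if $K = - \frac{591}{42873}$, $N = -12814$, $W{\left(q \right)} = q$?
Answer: $\frac{33975377547701}{57164} \approx 5.9435 \cdot 10^{8}$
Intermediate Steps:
$h{\left(k \right)} = \frac{1}{2 k}$
$K = - \frac{197}{14291}$ ($K = \left(-591\right) \frac{1}{42873} = - \frac{197}{14291} \approx -0.013785$)
$\left(K + N\right) \left(-46383 + W{\left(h{\left(2 \right)} \right)}\right) = \left(- \frac{197}{14291} - 12814\right) \left(-46383 + \frac{1}{2 \cdot 2}\right) = - \frac{183125071 \left(-46383 + \frac{1}{2} \cdot \frac{1}{2}\right)}{14291} = - \frac{183125071 \left(-46383 + \frac{1}{4}\right)}{14291} = \left(- \frac{183125071}{14291}\right) \left(- \frac{185531}{4}\right) = \frac{33975377547701}{57164}$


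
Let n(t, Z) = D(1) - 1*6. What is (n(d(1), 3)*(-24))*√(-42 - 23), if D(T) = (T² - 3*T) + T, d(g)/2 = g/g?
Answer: 168*I*√65 ≈ 1354.5*I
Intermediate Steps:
d(g) = 2 (d(g) = 2*(g/g) = 2*1 = 2)
D(T) = T² - 2*T
n(t, Z) = -7 (n(t, Z) = 1*(-2 + 1) - 1*6 = 1*(-1) - 6 = -1 - 6 = -7)
(n(d(1), 3)*(-24))*√(-42 - 23) = (-7*(-24))*√(-42 - 23) = 168*√(-65) = 168*(I*√65) = 168*I*√65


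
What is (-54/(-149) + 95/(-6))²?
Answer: 191296561/799236 ≈ 239.35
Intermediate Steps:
(-54/(-149) + 95/(-6))² = (-54*(-1/149) + 95*(-⅙))² = (54/149 - 95/6)² = (-13831/894)² = 191296561/799236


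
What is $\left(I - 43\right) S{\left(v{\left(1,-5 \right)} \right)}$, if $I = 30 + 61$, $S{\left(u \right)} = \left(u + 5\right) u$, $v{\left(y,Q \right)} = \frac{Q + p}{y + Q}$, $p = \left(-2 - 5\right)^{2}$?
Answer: $3168$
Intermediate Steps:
$p = 49$ ($p = \left(-7\right)^{2} = 49$)
$v{\left(y,Q \right)} = \frac{49 + Q}{Q + y}$ ($v{\left(y,Q \right)} = \frac{Q + 49}{y + Q} = \frac{49 + Q}{Q + y}$)
$S{\left(u \right)} = u \left(5 + u\right)$ ($S{\left(u \right)} = \left(5 + u\right) u = u \left(5 + u\right)$)
$I = 91$
$\left(I - 43\right) S{\left(v{\left(1,-5 \right)} \right)} = \left(91 - 43\right) \frac{49 - 5}{-5 + 1} \left(5 + \frac{49 - 5}{-5 + 1}\right) = 48 \frac{1}{-4} \cdot 44 \left(5 + \frac{1}{-4} \cdot 44\right) = 48 \left(- \frac{1}{4}\right) 44 \left(5 - 11\right) = 48 \left(- 11 \left(5 - 11\right)\right) = 48 \left(\left(-11\right) \left(-6\right)\right) = 48 \cdot 66 = 3168$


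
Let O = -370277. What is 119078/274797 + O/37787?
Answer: -97251408383/10383754239 ≈ -9.3657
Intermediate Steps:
119078/274797 + O/37787 = 119078/274797 - 370277/37787 = -97251408383/10383754239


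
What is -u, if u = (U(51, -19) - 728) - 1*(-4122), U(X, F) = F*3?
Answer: -3337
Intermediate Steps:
U(X, F) = 3*F
u = 3337 (u = (3*(-19) - 728) - 1*(-4122) = (-57 - 728) + 4122 = -785 + 4122 = 3337)
-u = -1*3337 = -3337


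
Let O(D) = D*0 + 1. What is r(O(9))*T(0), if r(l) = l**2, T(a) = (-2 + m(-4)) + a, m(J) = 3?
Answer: 1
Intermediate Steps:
O(D) = 1 (O(D) = 0 + 1 = 1)
T(a) = 1 + a (T(a) = (-2 + 3) + a = 1 + a)
r(O(9))*T(0) = 1**2*(1 + 0) = 1*1 = 1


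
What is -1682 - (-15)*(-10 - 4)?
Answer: -1892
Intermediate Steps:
-1682 - (-15)*(-10 - 4) = -1682 - (-15)*(-14) = -1682 - 1*210 = -1682 - 210 = -1892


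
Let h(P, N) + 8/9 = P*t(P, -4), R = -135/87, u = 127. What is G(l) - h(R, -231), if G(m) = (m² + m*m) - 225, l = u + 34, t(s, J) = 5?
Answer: 13474294/261 ≈ 51626.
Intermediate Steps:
R = -45/29 (R = -135*1/87 = -45/29 ≈ -1.5517)
l = 161 (l = 127 + 34 = 161)
h(P, N) = -8/9 + 5*P (h(P, N) = -8/9 + P*5 = -8/9 + 5*P)
G(m) = -225 + 2*m² (G(m) = (m² + m²) - 225 = 2*m² - 225 = -225 + 2*m²)
G(l) - h(R, -231) = (-225 + 2*161²) - (-8/9 + 5*(-45/29)) = (-225 + 2*25921) - (-8/9 - 225/29) = (-225 + 51842) - 1*(-2257/261) = 51617 + 2257/261 = 13474294/261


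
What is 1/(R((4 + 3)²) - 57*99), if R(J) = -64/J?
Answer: -49/276571 ≈ -0.00017717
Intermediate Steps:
1/(R((4 + 3)²) - 57*99) = 1/(-64/(4 + 3)² - 57*99) = 1/(-64/(7²) - 5643) = 1/(-64/49 - 5643) = 1/(-276571/49) = -49/276571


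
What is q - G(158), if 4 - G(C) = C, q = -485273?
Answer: -485119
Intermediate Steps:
G(C) = 4 - C
q - G(158) = -485273 - (4 - 1*158) = -485273 - (4 - 158) = -485273 - 1*(-154) = -485273 + 154 = -485119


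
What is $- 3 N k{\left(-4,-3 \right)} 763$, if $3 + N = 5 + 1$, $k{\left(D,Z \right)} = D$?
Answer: $27468$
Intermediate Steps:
$N = 3$ ($N = -3 + \left(5 + 1\right) = -3 + 6 = 3$)
$- 3 N k{\left(-4,-3 \right)} 763 = \left(-3\right) 3 \left(-4\right) 763 = \left(-9\right) \left(-4\right) 763 = 36 \cdot 763 = 27468$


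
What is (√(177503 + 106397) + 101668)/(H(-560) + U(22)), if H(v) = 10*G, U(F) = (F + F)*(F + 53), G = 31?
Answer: 50834/1805 + √2839/361 ≈ 28.310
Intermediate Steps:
U(F) = 2*F*(53 + F) (U(F) = (2*F)*(53 + F) = 2*F*(53 + F))
H(v) = 310 (H(v) = 10*31 = 310)
(√(177503 + 106397) + 101668)/(H(-560) + U(22)) = (√(177503 + 106397) + 101668)/(310 + 2*22*(53 + 22)) = (√283900 + 101668)/(310 + 2*22*75) = (10*√2839 + 101668)/(310 + 3300) = (101668 + 10*√2839)/3610 = (101668 + 10*√2839)*(1/3610) = 50834/1805 + √2839/361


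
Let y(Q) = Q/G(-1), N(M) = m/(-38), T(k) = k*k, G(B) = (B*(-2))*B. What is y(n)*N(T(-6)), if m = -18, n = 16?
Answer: -72/19 ≈ -3.7895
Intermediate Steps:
G(B) = -2*B² (G(B) = (-2*B)*B = -2*B²)
T(k) = k²
N(M) = 9/19 (N(M) = -18/(-38) = -18*(-1/38) = 9/19)
y(Q) = -Q/2 (y(Q) = Q/((-2*(-1)²)) = Q/((-2*1)) = Q/(-2) = Q*(-½) = -Q/2)
y(n)*N(T(-6)) = -½*16*(9/19) = -8*9/19 = -72/19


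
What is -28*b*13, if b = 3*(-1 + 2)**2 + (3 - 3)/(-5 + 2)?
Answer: -1092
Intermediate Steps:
b = 3 (b = 3*1**2 + 0/(-3) = 3*1 + 0*(-1/3) = 3 + 0 = 3)
-28*b*13 = -28*3*13 = -84*13 = -1092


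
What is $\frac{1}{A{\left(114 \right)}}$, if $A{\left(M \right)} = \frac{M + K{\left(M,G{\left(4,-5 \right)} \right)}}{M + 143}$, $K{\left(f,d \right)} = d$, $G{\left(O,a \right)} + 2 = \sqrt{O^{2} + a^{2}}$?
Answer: $\frac{28784}{12503} - \frac{257 \sqrt{41}}{12503} \approx 2.1706$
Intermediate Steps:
$G{\left(O,a \right)} = -2 + \sqrt{O^{2} + a^{2}}$
$A{\left(M \right)} = \frac{-2 + M + \sqrt{41}}{143 + M}$ ($A{\left(M \right)} = \frac{M - \left(2 - \sqrt{4^{2} + \left(-5\right)^{2}}\right)}{M + 143} = \frac{M - \left(2 - \sqrt{16 + 25}\right)}{143 + M} = \frac{M - \left(2 - \sqrt{41}\right)}{143 + M} = \frac{-2 + M + \sqrt{41}}{143 + M}$)
$\frac{1}{A{\left(114 \right)}} = \frac{1}{\frac{1}{143 + 114} \left(-2 + 114 + \sqrt{41}\right)} = \frac{1}{\frac{1}{257} \left(112 + \sqrt{41}\right)} = \frac{1}{\frac{112}{257} + \frac{\sqrt{41}}{257}}$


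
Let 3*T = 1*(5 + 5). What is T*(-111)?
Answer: -370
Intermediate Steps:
T = 10/3 (T = (1*(5 + 5))/3 = (1*10)/3 = (⅓)*10 = 10/3 ≈ 3.3333)
T*(-111) = (10/3)*(-111) = -370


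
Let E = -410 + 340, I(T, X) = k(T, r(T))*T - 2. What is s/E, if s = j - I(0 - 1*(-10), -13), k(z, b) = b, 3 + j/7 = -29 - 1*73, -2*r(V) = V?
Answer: 683/70 ≈ 9.7571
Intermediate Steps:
r(V) = -V/2
j = -735 (j = -21 + 7*(-29 - 1*73) = -21 + 7*(-29 - 73) = -21 + 7*(-102) = -21 - 714 = -735)
I(T, X) = -2 - T²/2 (I(T, X) = (-T/2)*T - 2 = -T²/2 - 2 = -2 - T²/2)
s = -683 (s = -735 - (-2 - (0 - 1*(-10))²/2) = -735 - (-2 - (0 + 10)²/2) = -735 - (-2 - ½*10²) = -735 - (-2 - ½*100) = -735 - (-2 - 50) = -735 - 1*(-52) = -735 + 52 = -683)
E = -70
s/E = -683/(-70) = -683*(-1/70) = 683/70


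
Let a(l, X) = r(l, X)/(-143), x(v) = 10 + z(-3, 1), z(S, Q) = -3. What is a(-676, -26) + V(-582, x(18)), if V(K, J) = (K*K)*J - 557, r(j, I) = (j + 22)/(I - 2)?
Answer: 4745762695/2002 ≈ 2.3705e+6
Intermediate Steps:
r(j, I) = (22 + j)/(-2 + I)
x(v) = 7 (x(v) = 10 - 3 = 7)
a(l, X) = -(22 + l)/(143*(-2 + X)) (a(l, X) = ((22 + l)/(-2 + X))/(-143) = ((22 + l)/(-2 + X))*(-1/143) = -(22 + l)/(143*(-2 + X)))
V(K, J) = -557 + J*K² (V(K, J) = K²*J - 557 = J*K² - 557 = -557 + J*K²)
a(-676, -26) + V(-582, x(18)) = (-22 - 1*(-676))/(143*(-2 - 26)) + (-557 + 7*(-582)²) = (1/143)*(-22 + 676)/(-28) + (-557 + 7*338724) = (1/143)*(-1/28)*654 + (-557 + 2371068) = -327/2002 + 2370511 = 4745762695/2002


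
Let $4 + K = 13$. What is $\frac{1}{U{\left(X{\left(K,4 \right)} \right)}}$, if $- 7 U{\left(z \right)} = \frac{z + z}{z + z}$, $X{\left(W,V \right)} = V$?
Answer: $-7$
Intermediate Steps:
$K = 9$ ($K = -4 + 13 = 9$)
$U{\left(z \right)} = - \frac{1}{7}$ ($U{\left(z \right)} = - \frac{\left(z + z\right) \frac{1}{z + z}}{7} = - \frac{2 z \frac{1}{2 z}}{7} = \left(- \frac{1}{7}\right) 1 = - \frac{1}{7}$)
$\frac{1}{U{\left(X{\left(K,4 \right)} \right)}} = \frac{1}{- \frac{1}{7}} = -7$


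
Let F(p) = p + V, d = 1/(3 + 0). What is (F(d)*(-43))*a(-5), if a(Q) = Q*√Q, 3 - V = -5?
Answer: 5375*I*√5/3 ≈ 4006.3*I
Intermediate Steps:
V = 8 (V = 3 - 1*(-5) = 3 + 5 = 8)
a(Q) = Q^(3/2)
d = ⅓ (d = 1/3 = ⅓ ≈ 0.33333)
F(p) = 8 + p (F(p) = p + 8 = 8 + p)
(F(d)*(-43))*a(-5) = ((8 + ⅓)*(-43))*(-5)^(3/2) = ((25/3)*(-43))*(-5*I*√5) = -(-5375)*I*√5/3 = 5375*I*√5/3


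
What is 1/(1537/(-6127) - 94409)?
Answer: -6127/578445480 ≈ -1.0592e-5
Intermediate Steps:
1/(1537/(-6127) - 94409) = 1/(1537*(-1/6127) - 94409) = 1/(-1537/6127 - 94409) = 1/(-578445480/6127) = -6127/578445480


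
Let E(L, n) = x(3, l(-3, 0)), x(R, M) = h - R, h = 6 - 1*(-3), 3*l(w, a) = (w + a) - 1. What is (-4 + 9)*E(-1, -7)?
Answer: 30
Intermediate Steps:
l(w, a) = -1/3 + a/3 + w/3 (l(w, a) = ((w + a) - 1)/3 = ((a + w) - 1)/3 = (-1 + a + w)/3 = -1/3 + a/3 + w/3)
h = 9 (h = 6 + 3 = 9)
x(R, M) = 9 - R
E(L, n) = 6 (E(L, n) = 9 - 1*3 = 9 - 3 = 6)
(-4 + 9)*E(-1, -7) = (-4 + 9)*6 = 5*6 = 30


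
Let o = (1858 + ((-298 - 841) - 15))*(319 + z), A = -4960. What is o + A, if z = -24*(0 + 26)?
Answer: -219680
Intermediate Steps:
z = -624 (z = -24*26 = -624)
o = -214720 (o = (1858 + ((-298 - 841) - 15))*(319 - 624) = (1858 + (-1139 - 15))*(-305) = (1858 - 1154)*(-305) = 704*(-305) = -214720)
o + A = -214720 - 4960 = -219680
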